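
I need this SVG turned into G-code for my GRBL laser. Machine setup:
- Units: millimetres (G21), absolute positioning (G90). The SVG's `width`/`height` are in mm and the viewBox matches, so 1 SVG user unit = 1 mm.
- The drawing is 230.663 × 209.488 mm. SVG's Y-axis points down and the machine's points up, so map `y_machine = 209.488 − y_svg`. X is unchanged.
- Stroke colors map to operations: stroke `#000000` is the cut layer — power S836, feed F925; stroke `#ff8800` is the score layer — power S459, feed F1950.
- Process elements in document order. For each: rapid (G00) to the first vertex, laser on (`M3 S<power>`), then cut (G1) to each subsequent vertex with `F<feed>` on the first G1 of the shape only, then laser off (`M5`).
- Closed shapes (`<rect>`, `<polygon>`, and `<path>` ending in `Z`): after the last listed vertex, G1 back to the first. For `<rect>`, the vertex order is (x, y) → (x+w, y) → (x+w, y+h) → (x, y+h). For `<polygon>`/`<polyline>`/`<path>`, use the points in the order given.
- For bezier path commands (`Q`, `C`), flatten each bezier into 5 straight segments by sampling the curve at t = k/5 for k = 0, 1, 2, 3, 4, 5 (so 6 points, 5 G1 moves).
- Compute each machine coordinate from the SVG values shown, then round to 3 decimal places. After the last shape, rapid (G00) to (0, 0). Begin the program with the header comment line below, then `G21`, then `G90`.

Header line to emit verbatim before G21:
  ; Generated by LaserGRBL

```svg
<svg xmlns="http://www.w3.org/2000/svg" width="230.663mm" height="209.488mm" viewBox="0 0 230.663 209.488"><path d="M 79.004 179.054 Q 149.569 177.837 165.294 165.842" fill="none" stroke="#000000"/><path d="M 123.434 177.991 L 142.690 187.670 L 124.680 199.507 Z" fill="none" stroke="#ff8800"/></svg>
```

; Generated by LaserGRBL
G21
G90
G00 X79.004 Y30.434
M3 S836
G1 X105.036 Y31.352 F925
G1 X126.682 Y33.132
G1 X143.940 Y35.774
G1 X156.810 Y39.279
G1 X165.294 Y43.646
M5
G00 X123.434 Y31.497
M3 S459
G1 X142.690 Y21.818 F1950
G1 X124.680 Y9.981
G1 X123.434 Y31.497
M5
G00 X0.000 Y0.000

1 u = 1 mm; y_m = 209.488 − y.

[1] `<path>` quadratic bezier, #000000→cut S836 F925: (79.004,30.434) → (105.036,31.352) → (126.682,33.132) → (143.940,35.774) → (156.810,39.279) → (165.294,43.646)

[2] `<path>` regular polygon, #ff8800→score S459 F1950: (123.434,31.497) → (142.690,21.818) → (124.680,9.981) → (123.434,31.497) (closed)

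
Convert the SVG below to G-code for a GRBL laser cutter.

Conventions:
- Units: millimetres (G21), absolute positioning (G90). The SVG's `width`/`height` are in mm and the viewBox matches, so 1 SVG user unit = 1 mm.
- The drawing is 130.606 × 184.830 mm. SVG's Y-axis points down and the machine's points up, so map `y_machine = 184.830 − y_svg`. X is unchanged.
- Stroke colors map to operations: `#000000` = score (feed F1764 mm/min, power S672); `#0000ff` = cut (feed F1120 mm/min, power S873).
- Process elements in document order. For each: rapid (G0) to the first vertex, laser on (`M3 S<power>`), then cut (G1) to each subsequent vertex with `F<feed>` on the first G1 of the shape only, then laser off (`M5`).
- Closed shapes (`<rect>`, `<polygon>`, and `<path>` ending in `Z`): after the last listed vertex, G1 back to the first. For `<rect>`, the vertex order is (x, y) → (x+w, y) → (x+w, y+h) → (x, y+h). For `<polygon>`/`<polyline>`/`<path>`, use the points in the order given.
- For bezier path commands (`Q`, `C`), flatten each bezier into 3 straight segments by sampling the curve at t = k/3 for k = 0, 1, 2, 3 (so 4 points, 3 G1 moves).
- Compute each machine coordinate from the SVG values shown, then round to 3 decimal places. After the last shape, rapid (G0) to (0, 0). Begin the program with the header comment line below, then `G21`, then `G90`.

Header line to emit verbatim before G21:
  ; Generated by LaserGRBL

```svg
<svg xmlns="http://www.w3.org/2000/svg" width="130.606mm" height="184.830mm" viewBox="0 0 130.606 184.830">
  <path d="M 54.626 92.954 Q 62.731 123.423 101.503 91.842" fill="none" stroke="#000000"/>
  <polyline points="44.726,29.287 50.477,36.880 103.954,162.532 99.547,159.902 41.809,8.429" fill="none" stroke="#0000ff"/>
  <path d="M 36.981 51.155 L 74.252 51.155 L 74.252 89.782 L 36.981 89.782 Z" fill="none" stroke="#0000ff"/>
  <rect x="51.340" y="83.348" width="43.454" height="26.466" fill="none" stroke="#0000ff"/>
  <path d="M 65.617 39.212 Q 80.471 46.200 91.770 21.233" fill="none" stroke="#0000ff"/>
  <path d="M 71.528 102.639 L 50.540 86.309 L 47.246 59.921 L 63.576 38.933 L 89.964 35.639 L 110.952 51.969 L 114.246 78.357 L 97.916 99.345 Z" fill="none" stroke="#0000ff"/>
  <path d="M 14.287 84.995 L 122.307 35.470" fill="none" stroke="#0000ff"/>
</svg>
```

; Generated by LaserGRBL
G21
G90
G0 X54.626 Y91.876
M3 S672
G1 X63.437 Y78.458 F1764
G1 X79.062 Y78.828
G1 X101.503 Y92.988
M5
G0 X44.726 Y155.543
M3 S873
G1 X50.477 Y147.950 F1120
G1 X103.954 Y22.298
G1 X99.547 Y24.928
G1 X41.809 Y176.401
M5
G0 X36.981 Y133.675
M3 S873
G1 X74.252 Y133.675 F1120
G1 X74.252 Y95.048
G1 X36.981 Y95.048
G1 X36.981 Y133.675
M5
G0 X51.340 Y101.482
M3 S873
G1 X94.794 Y101.482 F1120
G1 X94.794 Y75.016
G1 X51.340 Y75.016
G1 X51.340 Y101.482
M5
G0 X65.617 Y145.618
M3 S873
G1 X75.125 Y144.510 F1120
G1 X83.842 Y150.503
G1 X91.770 Y163.597
M5
G0 X71.528 Y82.191
M3 S873
G1 X50.540 Y98.521 F1120
G1 X47.246 Y124.909
G1 X63.576 Y145.897
G1 X89.964 Y149.191
G1 X110.952 Y132.861
G1 X114.246 Y106.473
G1 X97.916 Y85.485
G1 X71.528 Y82.191
M5
G0 X14.287 Y99.835
M3 S873
G1 X122.307 Y149.360 F1120
M5
G0 X0.000 Y0.000

1 u = 1 mm; y_m = 184.830 − y.

[1] `<path>` quadratic bezier, #000000→score S672 F1764: (54.626,91.876) → (63.437,78.458) → (79.062,78.828) → (101.503,92.988)

[2] `<polyline>` open polyline, #0000ff→cut S873 F1120: (44.726,155.543) → (50.477,147.950) → (103.954,22.298) → (99.547,24.928) → (41.809,176.401)

[3] `<path>` rectangle, #0000ff→cut S873 F1120: (36.981,133.675) → (74.252,133.675) → (74.252,95.048) → (36.981,95.048) → (36.981,133.675) (closed)

[4] `<rect>` rectangle, #0000ff→cut S873 F1120: (51.340,101.482) → (94.794,101.482) → (94.794,75.016) → (51.340,75.016) → (51.340,101.482) (closed)

[5] `<path>` quadratic bezier, #0000ff→cut S873 F1120: (65.617,145.618) → (75.125,144.510) → (83.842,150.503) → (91.770,163.597)

[6] `<path>` regular polygon, #0000ff→cut S873 F1120: (71.528,82.191) → (50.540,98.521) → (47.246,124.909) → (63.576,145.897) → (89.964,149.191) → (110.952,132.861) → (114.246,106.473) → (97.916,85.485) → (71.528,82.191) (closed)

[7] `<path>` line segment, #0000ff→cut S873 F1120: (14.287,99.835) → (122.307,149.360)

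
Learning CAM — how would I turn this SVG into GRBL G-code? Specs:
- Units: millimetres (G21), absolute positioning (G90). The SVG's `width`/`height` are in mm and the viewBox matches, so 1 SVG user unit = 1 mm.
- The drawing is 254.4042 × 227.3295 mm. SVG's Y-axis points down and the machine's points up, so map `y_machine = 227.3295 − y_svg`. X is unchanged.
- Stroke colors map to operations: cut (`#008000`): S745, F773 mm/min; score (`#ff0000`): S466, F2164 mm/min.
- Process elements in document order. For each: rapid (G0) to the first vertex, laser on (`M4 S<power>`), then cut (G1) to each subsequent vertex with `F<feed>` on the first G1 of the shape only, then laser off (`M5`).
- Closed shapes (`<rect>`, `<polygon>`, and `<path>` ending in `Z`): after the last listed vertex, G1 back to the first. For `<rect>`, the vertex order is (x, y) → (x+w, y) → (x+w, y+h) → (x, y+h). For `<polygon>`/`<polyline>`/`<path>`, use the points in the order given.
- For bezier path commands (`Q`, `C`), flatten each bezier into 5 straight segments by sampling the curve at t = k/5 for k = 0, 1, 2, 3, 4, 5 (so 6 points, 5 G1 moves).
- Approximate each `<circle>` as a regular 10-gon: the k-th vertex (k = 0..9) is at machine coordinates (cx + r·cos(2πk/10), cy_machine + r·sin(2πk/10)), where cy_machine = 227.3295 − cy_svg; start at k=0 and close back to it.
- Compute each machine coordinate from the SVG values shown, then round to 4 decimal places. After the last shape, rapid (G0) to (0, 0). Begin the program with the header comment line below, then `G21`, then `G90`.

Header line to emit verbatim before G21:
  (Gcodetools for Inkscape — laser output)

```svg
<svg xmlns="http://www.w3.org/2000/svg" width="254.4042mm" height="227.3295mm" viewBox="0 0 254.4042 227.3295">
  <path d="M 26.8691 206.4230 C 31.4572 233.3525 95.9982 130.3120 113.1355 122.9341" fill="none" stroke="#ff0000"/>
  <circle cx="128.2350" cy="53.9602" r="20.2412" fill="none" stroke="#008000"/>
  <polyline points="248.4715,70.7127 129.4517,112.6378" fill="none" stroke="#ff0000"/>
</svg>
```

(Gcodetools for Inkscape — laser output)
G21
G90
G0 X26.8691 Y20.9065
M4 S466
G1 X35.9575 Y18.5401 F2164
G1 X54.2814 Y36.5362
G1 X76.6878 Y64.0644
G1 X98.0235 Y90.2942
G1 X113.1355 Y104.3954
M5
G0 X148.4762 Y173.3693
M4 S745
G1 X144.6105 Y185.2668 F773
G1 X134.4899 Y192.6198
G1 X121.9801 Y192.6198
G1 X111.8595 Y185.2668
G1 X107.9938 Y173.3693
G1 X111.8595 Y161.4718
G1 X121.9801 Y154.1188
G1 X134.4899 Y154.1188
G1 X144.6105 Y161.4718
G1 X148.4762 Y173.3693
M5
G0 X248.4715 Y156.6168
M4 S466
G1 X129.4517 Y114.6917 F2164
M5
G0 X0.0000 Y0.0000

viewBox `0 0 254.4042 227.3295` with mm width/height → 1 unit = 1 mm. Flip: y_m = 227.3295 − y_svg.

**Shape 1** — `<path>` cubic bezier, stroke `#ff0000` → score (S466, F2164). Control points (SVG): P0=(26.8691,206.4230), P1=(31.4572,233.3525), P2=(95.9982,130.3120), P3=(113.1355,122.9341); sampled at t=k/5. Machine vertices: (26.8691,20.9065) → (35.9575,18.5401) → (54.2814,36.5362) → (76.6878,64.0644) → (98.0235,90.2942) → (113.1355,104.3954). Open path.

**Shape 2** — `<circle>` circle, stroke `#008000` → cut (S745, F773). Machine vertices: (148.4762,173.3693) → (144.6105,185.2668) → (134.4899,192.6198) → (121.9801,192.6198) → (111.8595,185.2668) → (107.9938,173.3693) → (111.8595,161.4718) → (121.9801,154.1188) → (134.4899,154.1188) → (144.6105,161.4718) → (148.4762,173.3693). Closed: final G1 returns to the first vertex.

**Shape 3** — `<polyline>` line segment, stroke `#ff0000` → score (S466, F2164). Machine vertices: (248.4715,156.6168) → (129.4517,114.6917). Open path.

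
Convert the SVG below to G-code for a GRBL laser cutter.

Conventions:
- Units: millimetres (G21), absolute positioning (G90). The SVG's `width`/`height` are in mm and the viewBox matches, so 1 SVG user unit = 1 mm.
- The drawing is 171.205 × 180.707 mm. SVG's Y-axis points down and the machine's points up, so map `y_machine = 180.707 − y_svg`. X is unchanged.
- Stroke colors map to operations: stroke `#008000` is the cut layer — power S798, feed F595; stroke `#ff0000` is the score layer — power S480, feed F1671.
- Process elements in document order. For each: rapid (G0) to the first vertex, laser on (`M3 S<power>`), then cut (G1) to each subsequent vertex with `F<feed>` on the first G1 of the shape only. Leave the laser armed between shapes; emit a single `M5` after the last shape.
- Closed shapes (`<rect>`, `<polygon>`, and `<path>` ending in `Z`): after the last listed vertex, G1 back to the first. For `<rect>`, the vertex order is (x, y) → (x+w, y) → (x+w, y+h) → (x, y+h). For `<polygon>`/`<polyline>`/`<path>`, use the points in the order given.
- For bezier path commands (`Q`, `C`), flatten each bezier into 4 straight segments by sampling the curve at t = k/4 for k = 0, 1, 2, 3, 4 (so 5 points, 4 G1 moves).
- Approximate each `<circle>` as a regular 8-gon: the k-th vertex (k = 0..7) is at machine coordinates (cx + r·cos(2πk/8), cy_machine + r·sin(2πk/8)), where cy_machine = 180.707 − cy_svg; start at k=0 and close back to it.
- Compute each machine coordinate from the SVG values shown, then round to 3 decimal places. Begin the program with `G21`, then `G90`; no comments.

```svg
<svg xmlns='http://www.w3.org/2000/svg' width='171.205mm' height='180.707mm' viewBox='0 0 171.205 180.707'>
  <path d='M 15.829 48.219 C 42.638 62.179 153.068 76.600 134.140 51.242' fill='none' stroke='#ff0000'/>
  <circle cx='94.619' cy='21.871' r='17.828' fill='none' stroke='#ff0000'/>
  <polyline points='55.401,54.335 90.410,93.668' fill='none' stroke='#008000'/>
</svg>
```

Since the viewBox matches the mm dimensions, user units are millimetres directly. The only transform is the Y-flip y_m = 180.707 − y_svg.

Shape 1 is a cubic bezier drawn with `<path>`. Its stroke #ff0000 means score at S480, F1671. After flipping Y the toolpath is (15.829,132.488) → (48.287,122.560) → (92.136,116.232) → (127.409,117.276) → (134.140,129.465).

Shape 2 is a circle drawn with `<circle>`. Its stroke #ff0000 means score at S480, F1671. After flipping Y the toolpath is (112.447,158.836) → (107.225,171.442) → (94.619,176.664) → (82.013,171.442) → (76.791,158.836) → (82.013,146.230) → (94.619,141.008) → (107.225,146.230) → (112.447,158.836), returning to the start.

Shape 3 is a line segment drawn with `<polyline>`. Its stroke #008000 means cut at S798, F595. After flipping Y the toolpath is (55.401,126.372) → (90.410,87.039).

G21
G90
G0 X15.829 Y132.488
M3 S480
G1 X48.287 Y122.560 F1671
G1 X92.136 Y116.232
G1 X127.409 Y117.276
G1 X134.140 Y129.465
G0 X112.447 Y158.836
M3 S480
G1 X107.225 Y171.442 F1671
G1 X94.619 Y176.664
G1 X82.013 Y171.442
G1 X76.791 Y158.836
G1 X82.013 Y146.230
G1 X94.619 Y141.008
G1 X107.225 Y146.230
G1 X112.447 Y158.836
G0 X55.401 Y126.372
M3 S798
G1 X90.410 Y87.039 F595
M5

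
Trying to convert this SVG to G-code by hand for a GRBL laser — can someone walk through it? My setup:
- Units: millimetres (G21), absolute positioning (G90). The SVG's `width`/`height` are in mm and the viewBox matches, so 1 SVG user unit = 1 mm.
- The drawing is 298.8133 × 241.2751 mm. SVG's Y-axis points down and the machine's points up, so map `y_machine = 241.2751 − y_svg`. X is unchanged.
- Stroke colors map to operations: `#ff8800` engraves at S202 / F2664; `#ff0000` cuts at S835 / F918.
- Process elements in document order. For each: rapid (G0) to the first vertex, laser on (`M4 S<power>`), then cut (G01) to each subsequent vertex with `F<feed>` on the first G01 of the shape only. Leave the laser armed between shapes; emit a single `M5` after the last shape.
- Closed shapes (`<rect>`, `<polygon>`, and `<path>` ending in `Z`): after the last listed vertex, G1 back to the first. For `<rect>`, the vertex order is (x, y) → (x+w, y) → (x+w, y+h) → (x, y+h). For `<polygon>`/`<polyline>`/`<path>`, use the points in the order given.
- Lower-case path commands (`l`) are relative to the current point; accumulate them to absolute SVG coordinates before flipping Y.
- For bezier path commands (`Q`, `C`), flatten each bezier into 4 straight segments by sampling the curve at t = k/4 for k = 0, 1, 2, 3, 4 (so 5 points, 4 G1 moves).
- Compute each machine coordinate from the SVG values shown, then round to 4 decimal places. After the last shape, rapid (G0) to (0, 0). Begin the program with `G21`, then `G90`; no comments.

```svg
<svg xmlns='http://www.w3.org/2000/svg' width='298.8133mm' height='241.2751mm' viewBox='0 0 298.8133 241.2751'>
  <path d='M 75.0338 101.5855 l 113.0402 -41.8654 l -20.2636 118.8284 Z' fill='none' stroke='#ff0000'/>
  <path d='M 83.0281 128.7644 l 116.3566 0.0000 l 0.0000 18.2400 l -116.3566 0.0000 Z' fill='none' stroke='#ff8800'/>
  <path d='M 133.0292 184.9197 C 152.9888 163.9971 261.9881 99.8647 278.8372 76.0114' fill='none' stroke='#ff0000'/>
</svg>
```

Since the viewBox matches the mm dimensions, user units are millimetres directly. The only transform is the Y-flip y_m = 241.2751 − y_svg.

Shape 1 is a regular polygon drawn with `<path>`. Its stroke #ff0000 means cut at S835, F918. After flipping Y the toolpath is (75.0338,139.6896) → (188.0740,181.5550) → (167.8104,62.7266) → (75.0338,139.6896), returning to the start.

Shape 2 is a rectangle drawn with `<path>`. Its stroke #ff8800 means engrave at S202, F2664. After flipping Y the toolpath is (83.0281,112.5107) → (199.3847,112.5107) → (199.3847,94.2707) → (83.0281,94.2707) → (83.0281,112.5107), returning to the start.

Shape 3 is a cubic bezier drawn with `<path>`. Its stroke #ff0000 means cut at S835, F918. After flipping Y the toolpath is (133.0292,56.3554) → (161.8628,78.8447) → (207.0996,109.7105) → (251.7533,141.1259) → (278.8372,165.2637).

G21
G90
G0 X75.0338 Y139.6896
M4 S835
G01 X188.0740 Y181.5550 F918
G01 X167.8104 Y62.7266
G01 X75.0338 Y139.6896
G0 X83.0281 Y112.5107
M4 S202
G01 X199.3847 Y112.5107 F2664
G01 X199.3847 Y94.2707
G01 X83.0281 Y94.2707
G01 X83.0281 Y112.5107
G0 X133.0292 Y56.3554
M4 S835
G01 X161.8628 Y78.8447 F918
G01 X207.0996 Y109.7105
G01 X251.7533 Y141.1259
G01 X278.8372 Y165.2637
M5
G0 X0.0000 Y0.0000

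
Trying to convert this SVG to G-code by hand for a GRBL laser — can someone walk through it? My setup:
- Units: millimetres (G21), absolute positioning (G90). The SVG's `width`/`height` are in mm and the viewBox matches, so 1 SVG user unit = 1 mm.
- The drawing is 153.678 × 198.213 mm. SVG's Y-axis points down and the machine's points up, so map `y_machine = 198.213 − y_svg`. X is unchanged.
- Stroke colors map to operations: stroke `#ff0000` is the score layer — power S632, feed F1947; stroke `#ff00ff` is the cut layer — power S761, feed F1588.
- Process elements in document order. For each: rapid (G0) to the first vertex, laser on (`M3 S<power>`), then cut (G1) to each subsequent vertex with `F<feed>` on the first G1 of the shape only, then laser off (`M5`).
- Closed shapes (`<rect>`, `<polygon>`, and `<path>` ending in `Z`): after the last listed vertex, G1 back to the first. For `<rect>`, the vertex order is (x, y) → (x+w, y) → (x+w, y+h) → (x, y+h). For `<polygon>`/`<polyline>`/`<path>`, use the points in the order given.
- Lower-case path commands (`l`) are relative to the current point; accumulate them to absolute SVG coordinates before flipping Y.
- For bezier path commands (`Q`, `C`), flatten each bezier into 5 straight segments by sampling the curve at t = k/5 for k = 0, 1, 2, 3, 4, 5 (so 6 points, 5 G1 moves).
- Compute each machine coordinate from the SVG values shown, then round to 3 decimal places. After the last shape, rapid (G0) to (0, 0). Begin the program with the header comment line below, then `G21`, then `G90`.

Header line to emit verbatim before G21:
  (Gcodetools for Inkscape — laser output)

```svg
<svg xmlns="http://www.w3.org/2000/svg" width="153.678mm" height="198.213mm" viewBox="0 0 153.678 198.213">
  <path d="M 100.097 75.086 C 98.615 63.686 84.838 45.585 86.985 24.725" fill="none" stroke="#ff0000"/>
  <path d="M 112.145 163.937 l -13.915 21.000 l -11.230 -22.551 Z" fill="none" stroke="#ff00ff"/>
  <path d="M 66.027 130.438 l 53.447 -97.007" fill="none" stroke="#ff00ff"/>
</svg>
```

(Gcodetools for Inkscape — laser output)
G21
G90
G0 X100.097 Y123.127
M3 S632
G1 X97.958 Y130.740 F1947
G1 X94.223 Y139.771
G1 X90.246 Y150.033
G1 X87.382 Y161.335
G1 X86.985 Y173.488
M5
G0 X112.145 Y34.276
M3 S761
G1 X98.230 Y13.276 F1588
G1 X87.000 Y35.827
G1 X112.145 Y34.276
M5
G0 X66.027 Y67.775
M3 S761
G1 X119.474 Y164.782 F1588
M5
G0 X0.000 Y0.000

Since the viewBox matches the mm dimensions, user units are millimetres directly. The only transform is the Y-flip y_m = 198.213 − y_svg.

Shape 1 is a cubic bezier drawn with `<path>`. Its stroke #ff0000 means score at S632, F1947. After flipping Y the toolpath is (100.097,123.127) → (97.958,130.740) → (94.223,139.771) → (90.246,150.033) → (87.382,161.335) → (86.985,173.488).

Shape 2 is a regular polygon drawn with `<path>`. Its stroke #ff00ff means cut at S761, F1588. After flipping Y the toolpath is (112.145,34.276) → (98.230,13.276) → (87.000,35.827) → (112.145,34.276), returning to the start.

Shape 3 is a line segment drawn with `<path>`. Its stroke #ff00ff means cut at S761, F1588. After flipping Y the toolpath is (66.027,67.775) → (119.474,164.782).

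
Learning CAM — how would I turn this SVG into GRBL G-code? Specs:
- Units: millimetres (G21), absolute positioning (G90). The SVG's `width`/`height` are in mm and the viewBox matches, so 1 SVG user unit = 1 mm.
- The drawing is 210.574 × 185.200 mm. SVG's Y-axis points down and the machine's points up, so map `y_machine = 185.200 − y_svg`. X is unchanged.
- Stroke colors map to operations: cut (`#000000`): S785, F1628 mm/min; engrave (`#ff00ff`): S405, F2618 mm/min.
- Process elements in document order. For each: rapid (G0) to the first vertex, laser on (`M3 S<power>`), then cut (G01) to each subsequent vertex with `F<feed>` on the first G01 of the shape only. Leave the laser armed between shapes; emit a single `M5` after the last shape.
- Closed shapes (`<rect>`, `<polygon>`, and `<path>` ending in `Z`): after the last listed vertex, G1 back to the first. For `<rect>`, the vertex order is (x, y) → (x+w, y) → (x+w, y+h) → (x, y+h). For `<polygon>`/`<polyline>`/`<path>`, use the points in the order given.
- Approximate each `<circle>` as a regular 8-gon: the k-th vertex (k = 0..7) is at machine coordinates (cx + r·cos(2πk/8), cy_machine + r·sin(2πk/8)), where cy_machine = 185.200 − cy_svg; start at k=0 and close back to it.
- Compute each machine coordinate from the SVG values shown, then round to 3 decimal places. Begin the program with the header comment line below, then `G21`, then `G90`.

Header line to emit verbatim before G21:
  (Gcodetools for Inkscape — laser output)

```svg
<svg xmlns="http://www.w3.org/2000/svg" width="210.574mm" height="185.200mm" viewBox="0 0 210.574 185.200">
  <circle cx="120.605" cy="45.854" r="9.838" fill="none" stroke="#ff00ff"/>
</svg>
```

Since the viewBox matches the mm dimensions, user units are millimetres directly. The only transform is the Y-flip y_m = 185.200 − y_svg.

Shape 1 is a circle drawn with `<circle>`. Its stroke #ff00ff means engrave at S405, F2618. After flipping Y the toolpath is (130.443,139.346) → (127.562,146.303) → (120.605,149.184) → (113.648,146.303) → (110.767,139.346) → (113.648,132.389) → (120.605,129.508) → (127.562,132.389) → (130.443,139.346), returning to the start.

(Gcodetools for Inkscape — laser output)
G21
G90
G0 X130.443 Y139.346
M3 S405
G01 X127.562 Y146.303 F2618
G01 X120.605 Y149.184
G01 X113.648 Y146.303
G01 X110.767 Y139.346
G01 X113.648 Y132.389
G01 X120.605 Y129.508
G01 X127.562 Y132.389
G01 X130.443 Y139.346
M5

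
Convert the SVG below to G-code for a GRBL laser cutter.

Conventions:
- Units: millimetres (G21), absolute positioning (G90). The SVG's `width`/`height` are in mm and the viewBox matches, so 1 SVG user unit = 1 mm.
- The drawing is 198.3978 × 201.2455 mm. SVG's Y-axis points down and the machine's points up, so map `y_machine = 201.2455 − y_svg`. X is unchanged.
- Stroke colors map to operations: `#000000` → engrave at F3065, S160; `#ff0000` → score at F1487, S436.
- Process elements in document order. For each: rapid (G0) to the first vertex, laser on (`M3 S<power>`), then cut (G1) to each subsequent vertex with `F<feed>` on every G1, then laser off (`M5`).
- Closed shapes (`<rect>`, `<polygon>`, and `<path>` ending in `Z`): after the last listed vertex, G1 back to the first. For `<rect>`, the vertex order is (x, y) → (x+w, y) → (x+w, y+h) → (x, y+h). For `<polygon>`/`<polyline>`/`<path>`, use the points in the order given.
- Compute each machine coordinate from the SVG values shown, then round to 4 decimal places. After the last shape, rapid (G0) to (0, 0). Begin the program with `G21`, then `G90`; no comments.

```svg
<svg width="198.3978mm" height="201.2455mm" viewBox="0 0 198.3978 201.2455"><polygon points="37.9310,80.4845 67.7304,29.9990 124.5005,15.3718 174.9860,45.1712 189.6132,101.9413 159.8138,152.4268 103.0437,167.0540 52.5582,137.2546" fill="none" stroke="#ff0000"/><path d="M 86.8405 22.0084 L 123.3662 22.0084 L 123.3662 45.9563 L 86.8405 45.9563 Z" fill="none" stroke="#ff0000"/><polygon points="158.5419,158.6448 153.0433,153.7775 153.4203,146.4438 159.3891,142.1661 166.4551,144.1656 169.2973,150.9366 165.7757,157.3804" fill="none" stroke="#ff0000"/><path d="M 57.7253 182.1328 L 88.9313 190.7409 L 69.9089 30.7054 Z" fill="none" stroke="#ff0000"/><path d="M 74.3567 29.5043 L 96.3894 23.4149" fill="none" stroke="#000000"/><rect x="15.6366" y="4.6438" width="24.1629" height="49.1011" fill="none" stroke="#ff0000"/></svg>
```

G21
G90
G0 X37.9310 Y120.7610
M3 S436
G1 X67.7304 Y171.2465 F1487
G1 X124.5005 Y185.8737 F1487
G1 X174.9860 Y156.0743 F1487
G1 X189.6132 Y99.3042 F1487
G1 X159.8138 Y48.8187 F1487
G1 X103.0437 Y34.1915 F1487
G1 X52.5582 Y63.9909 F1487
G1 X37.9310 Y120.7610 F1487
M5
G0 X86.8405 Y179.2371
M3 S436
G1 X123.3662 Y179.2371 F1487
G1 X123.3662 Y155.2892 F1487
G1 X86.8405 Y155.2892 F1487
G1 X86.8405 Y179.2371 F1487
M5
G0 X158.5419 Y42.6007
M3 S436
G1 X153.0433 Y47.4680 F1487
G1 X153.4203 Y54.8017 F1487
G1 X159.3891 Y59.0794 F1487
G1 X166.4551 Y57.0799 F1487
G1 X169.2973 Y50.3089 F1487
G1 X165.7757 Y43.8651 F1487
G1 X158.5419 Y42.6007 F1487
M5
G0 X57.7253 Y19.1127
M3 S436
G1 X88.9313 Y10.5046 F1487
G1 X69.9089 Y170.5401 F1487
G1 X57.7253 Y19.1127 F1487
M5
G0 X74.3567 Y171.7412
M3 S160
G1 X96.3894 Y177.8306 F3065
M5
G0 X15.6366 Y196.6017
M3 S436
G1 X39.7995 Y196.6017 F1487
G1 X39.7995 Y147.5006 F1487
G1 X15.6366 Y147.5006 F1487
G1 X15.6366 Y196.6017 F1487
M5
G0 X0.0000 Y0.0000

Since the viewBox matches the mm dimensions, user units are millimetres directly. The only transform is the Y-flip y_m = 201.2455 − y_svg.

Shape 1 is a regular polygon drawn with `<polygon>`. Its stroke #ff0000 means score at S436, F1487. After flipping Y the toolpath is (37.9310,120.7610) → (67.7304,171.2465) → (124.5005,185.8737) → (174.9860,156.0743) → (189.6132,99.3042) → (159.8138,48.8187) → (103.0437,34.1915) → (52.5582,63.9909) → (37.9310,120.7610), returning to the start.

Shape 2 is a rectangle drawn with `<path>`. Its stroke #ff0000 means score at S436, F1487. After flipping Y the toolpath is (86.8405,179.2371) → (123.3662,179.2371) → (123.3662,155.2892) → (86.8405,155.2892) → (86.8405,179.2371), returning to the start.

Shape 3 is a regular polygon drawn with `<polygon>`. Its stroke #ff0000 means score at S436, F1487. After flipping Y the toolpath is (158.5419,42.6007) → (153.0433,47.4680) → (153.4203,54.8017) → (159.3891,59.0794) → (166.4551,57.0799) → (169.2973,50.3089) → (165.7757,43.8651) → (158.5419,42.6007), returning to the start.

Shape 4 is a closed polygon drawn with `<path>`. Its stroke #ff0000 means score at S436, F1487. After flipping Y the toolpath is (57.7253,19.1127) → (88.9313,10.5046) → (69.9089,170.5401) → (57.7253,19.1127), returning to the start.

Shape 5 is a line segment drawn with `<path>`. Its stroke #000000 means engrave at S160, F3065. After flipping Y the toolpath is (74.3567,171.7412) → (96.3894,177.8306).

Shape 6 is a rectangle drawn with `<rect>`. Its stroke #ff0000 means score at S436, F1487. After flipping Y the toolpath is (15.6366,196.6017) → (39.7995,196.6017) → (39.7995,147.5006) → (15.6366,147.5006) → (15.6366,196.6017), returning to the start.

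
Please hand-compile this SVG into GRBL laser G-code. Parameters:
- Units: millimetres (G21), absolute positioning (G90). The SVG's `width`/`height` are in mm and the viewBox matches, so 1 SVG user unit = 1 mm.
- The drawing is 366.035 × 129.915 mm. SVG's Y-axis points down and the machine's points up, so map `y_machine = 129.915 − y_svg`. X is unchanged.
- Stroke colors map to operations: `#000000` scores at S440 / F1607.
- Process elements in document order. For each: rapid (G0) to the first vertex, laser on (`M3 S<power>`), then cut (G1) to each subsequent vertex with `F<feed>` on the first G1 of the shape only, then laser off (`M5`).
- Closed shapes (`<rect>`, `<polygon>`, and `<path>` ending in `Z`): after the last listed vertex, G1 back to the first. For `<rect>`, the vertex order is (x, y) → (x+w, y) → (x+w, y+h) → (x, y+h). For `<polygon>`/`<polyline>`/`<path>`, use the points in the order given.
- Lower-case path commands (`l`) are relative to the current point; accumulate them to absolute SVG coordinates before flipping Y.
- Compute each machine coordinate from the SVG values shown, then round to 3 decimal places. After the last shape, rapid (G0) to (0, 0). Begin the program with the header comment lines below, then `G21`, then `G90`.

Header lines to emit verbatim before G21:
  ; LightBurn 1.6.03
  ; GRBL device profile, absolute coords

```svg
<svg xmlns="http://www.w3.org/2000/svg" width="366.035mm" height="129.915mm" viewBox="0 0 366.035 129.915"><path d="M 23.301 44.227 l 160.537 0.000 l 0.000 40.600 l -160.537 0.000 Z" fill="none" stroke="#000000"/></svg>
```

viewBox `0 0 366.035 129.915` with mm width/height → 1 unit = 1 mm. Flip: y_m = 129.915 − y_svg.

**Shape 1** — `<path>` rectangle, stroke `#000000` → score (S440, F1607). Machine vertices: (23.301,85.688) → (183.838,85.688) → (183.838,45.088) → (23.301,45.088) → (23.301,85.688). Closed: final G1 returns to the first vertex.

; LightBurn 1.6.03
; GRBL device profile, absolute coords
G21
G90
G0 X23.301 Y85.688
M3 S440
G1 X183.838 Y85.688 F1607
G1 X183.838 Y45.088
G1 X23.301 Y45.088
G1 X23.301 Y85.688
M5
G0 X0.000 Y0.000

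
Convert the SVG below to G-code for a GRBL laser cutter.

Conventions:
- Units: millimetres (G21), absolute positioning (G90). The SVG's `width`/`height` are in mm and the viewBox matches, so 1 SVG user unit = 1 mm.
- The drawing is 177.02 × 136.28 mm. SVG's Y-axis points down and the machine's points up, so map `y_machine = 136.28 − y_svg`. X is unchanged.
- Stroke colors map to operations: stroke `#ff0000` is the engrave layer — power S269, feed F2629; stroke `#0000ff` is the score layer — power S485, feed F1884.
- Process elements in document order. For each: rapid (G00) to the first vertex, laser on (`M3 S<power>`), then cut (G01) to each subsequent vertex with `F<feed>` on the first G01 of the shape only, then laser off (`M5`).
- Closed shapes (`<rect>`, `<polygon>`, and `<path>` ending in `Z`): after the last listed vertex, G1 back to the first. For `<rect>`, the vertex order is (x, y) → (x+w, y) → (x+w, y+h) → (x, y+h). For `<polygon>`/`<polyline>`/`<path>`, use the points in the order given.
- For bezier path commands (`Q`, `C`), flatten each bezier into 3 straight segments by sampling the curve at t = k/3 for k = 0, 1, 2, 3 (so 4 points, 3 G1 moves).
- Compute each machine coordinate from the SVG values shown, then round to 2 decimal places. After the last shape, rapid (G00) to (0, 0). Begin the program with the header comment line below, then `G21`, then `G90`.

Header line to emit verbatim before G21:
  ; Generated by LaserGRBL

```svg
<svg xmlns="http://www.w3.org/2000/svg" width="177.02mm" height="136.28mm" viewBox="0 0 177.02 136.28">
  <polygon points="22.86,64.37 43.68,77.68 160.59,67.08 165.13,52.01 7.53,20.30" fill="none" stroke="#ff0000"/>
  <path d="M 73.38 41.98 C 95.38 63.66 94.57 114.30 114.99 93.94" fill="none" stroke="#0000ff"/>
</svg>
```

; Generated by LaserGRBL
G21
G90
G00 X22.86 Y71.91
M3 S269
G01 X43.68 Y58.60 F2629
G01 X160.59 Y69.20
G01 X165.13 Y84.27
G01 X7.53 Y115.98
G01 X22.86 Y71.91
M5
G00 X73.38 Y94.30
M3 S485
G01 X89.41 Y66.67 F1884
G01 X100.02 Y41.94
G01 X114.99 Y42.34
M5
G00 X0.00 Y0.00

viewBox `0 0 177.02 136.28` with mm width/height → 1 unit = 1 mm. Flip: y_m = 136.28 − y_svg.

**Shape 1** — `<polygon>` closed polygon, stroke `#ff0000` → engrave (S269, F2629). Machine vertices: (22.86,71.91) → (43.68,58.60) → (160.59,69.20) → (165.13,84.27) → (7.53,115.98) → (22.86,71.91). Closed: final G1 returns to the first vertex.

**Shape 2** — `<path>` cubic bezier, stroke `#0000ff` → score (S485, F1884). Control points (SVG): P0=(73.38,41.98), P1=(95.38,63.66), P2=(94.57,114.30), P3=(114.99,93.94); sampled at t=k/3. Machine vertices: (73.38,94.30) → (89.41,66.67) → (100.02,41.94) → (114.99,42.34). Open path.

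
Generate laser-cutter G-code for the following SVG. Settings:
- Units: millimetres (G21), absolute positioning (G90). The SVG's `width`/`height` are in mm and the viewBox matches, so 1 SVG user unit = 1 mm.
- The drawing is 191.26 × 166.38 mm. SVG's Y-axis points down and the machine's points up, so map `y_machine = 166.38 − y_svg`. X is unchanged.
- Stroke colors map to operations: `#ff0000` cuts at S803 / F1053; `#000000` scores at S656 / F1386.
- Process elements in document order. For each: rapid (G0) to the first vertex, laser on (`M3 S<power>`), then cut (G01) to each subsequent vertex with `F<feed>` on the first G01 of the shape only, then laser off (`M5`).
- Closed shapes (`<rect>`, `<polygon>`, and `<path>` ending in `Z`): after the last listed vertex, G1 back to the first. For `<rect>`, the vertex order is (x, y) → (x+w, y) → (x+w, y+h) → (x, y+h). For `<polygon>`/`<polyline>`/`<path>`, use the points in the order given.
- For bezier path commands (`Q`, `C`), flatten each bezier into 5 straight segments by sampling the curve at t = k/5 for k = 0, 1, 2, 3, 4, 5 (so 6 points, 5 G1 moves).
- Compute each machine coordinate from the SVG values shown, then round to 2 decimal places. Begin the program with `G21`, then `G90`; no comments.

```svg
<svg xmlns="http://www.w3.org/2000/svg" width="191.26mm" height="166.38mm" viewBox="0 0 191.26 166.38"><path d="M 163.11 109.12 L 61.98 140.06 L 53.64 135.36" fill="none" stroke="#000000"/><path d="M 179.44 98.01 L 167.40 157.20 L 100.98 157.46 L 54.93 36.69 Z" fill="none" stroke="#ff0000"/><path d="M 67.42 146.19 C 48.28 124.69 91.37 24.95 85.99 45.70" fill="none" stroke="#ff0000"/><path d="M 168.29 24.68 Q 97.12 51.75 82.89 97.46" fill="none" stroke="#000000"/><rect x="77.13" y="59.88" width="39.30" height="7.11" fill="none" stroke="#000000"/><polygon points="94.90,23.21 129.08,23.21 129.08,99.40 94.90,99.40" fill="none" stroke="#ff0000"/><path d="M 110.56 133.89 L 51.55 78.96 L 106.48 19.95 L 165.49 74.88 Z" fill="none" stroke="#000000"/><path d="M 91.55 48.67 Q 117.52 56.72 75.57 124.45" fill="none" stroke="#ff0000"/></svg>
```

G21
G90
G0 X163.11 Y57.26
M3 S656
G01 X61.98 Y26.32 F1386
G01 X53.64 Y31.02
M5
G0 X179.44 Y68.37
M3 S803
G01 X167.40 Y9.18 F1053
G01 X100.98 Y8.92
G01 X54.93 Y129.69
G01 X179.44 Y68.37
M5
G0 X67.42 Y20.19
M3 S803
G01 X62.52 Y40.89 F1053
G01 X67.24 Y70.83
G01 X76.27 Y100.46
G01 X84.29 Y120.26
G01 X85.99 Y120.68
M5
G0 X168.29 Y141.70
M3 S656
G01 X142.10 Y130.13 F1386
G01 X120.46 Y117.06
G01 X103.38 Y102.51
G01 X90.86 Y86.46
G01 X82.89 Y68.92
M5
G0 X77.13 Y106.50
M3 S656
G01 X116.43 Y106.50 F1386
G01 X116.43 Y99.39
G01 X77.13 Y99.39
G01 X77.13 Y106.50
M5
G0 X94.90 Y143.17
M3 S803
G01 X129.08 Y143.17 F1053
G01 X129.08 Y66.98
G01 X94.90 Y66.98
G01 X94.90 Y143.17
M5
G0 X110.56 Y32.49
M3 S656
G01 X51.55 Y87.42 F1386
G01 X106.48 Y146.43
G01 X165.49 Y91.50
G01 X110.56 Y32.49
M5
G0 X91.55 Y117.71
M3 S803
G01 X99.22 Y112.10 F1053
G01 X101.46 Y101.72
G01 X98.26 Y86.57
G01 X89.63 Y66.63
G01 X75.57 Y41.93
M5

viewBox `0 0 191.26 166.38` with mm width/height → 1 unit = 1 mm. Flip: y_m = 166.38 − y_svg.

**Shape 1** — `<path>` open polyline, stroke `#000000` → score (S656, F1386). Machine vertices: (163.11,57.26) → (61.98,26.32) → (53.64,31.02). Open path.

**Shape 2** — `<path>` closed polygon, stroke `#ff0000` → cut (S803, F1053). Machine vertices: (179.44,68.37) → (167.40,9.18) → (100.98,8.92) → (54.93,129.69) → (179.44,68.37). Closed: final G1 returns to the first vertex.

**Shape 3** — `<path>` cubic bezier, stroke `#ff0000` → cut (S803, F1053). Control points (SVG): P0=(67.42,146.19), P1=(48.28,124.69), P2=(91.37,24.95), P3=(85.99,45.70); sampled at t=k/5. Machine vertices: (67.42,20.19) → (62.52,40.89) → (67.24,70.83) → (76.27,100.46) → (84.29,120.26) → (85.99,120.68). Open path.

**Shape 4** — `<path>` quadratic bezier, stroke `#000000` → score (S656, F1386). Control points (SVG): P0=(168.29,24.68), P1=(97.12,51.75), P2=(82.89,97.46); sampled at t=k/5. Machine vertices: (168.29,141.70) → (142.10,130.13) → (120.46,117.06) → (103.38,102.51) → (90.86,86.46) → (82.89,68.92). Open path.

**Shape 5** — `<rect>` rectangle, stroke `#000000` → score (S656, F1386). Machine vertices: (77.13,106.50) → (116.43,106.50) → (116.43,99.39) → (77.13,99.39) → (77.13,106.50). Closed: final G1 returns to the first vertex.

**Shape 6** — `<polygon>` rectangle, stroke `#ff0000` → cut (S803, F1053). Machine vertices: (94.90,143.17) → (129.08,143.17) → (129.08,66.98) → (94.90,66.98) → (94.90,143.17). Closed: final G1 returns to the first vertex.

**Shape 7** — `<path>` regular polygon, stroke `#000000` → score (S656, F1386). Machine vertices: (110.56,32.49) → (51.55,87.42) → (106.48,146.43) → (165.49,91.50) → (110.56,32.49). Closed: final G1 returns to the first vertex.

**Shape 8** — `<path>` quadratic bezier, stroke `#ff0000` → cut (S803, F1053). Control points (SVG): P0=(91.55,48.67), P1=(117.52,56.72), P2=(75.57,124.45); sampled at t=k/5. Machine vertices: (91.55,117.71) → (99.22,112.10) → (101.46,101.72) → (98.26,86.57) → (89.63,66.63) → (75.57,41.93). Open path.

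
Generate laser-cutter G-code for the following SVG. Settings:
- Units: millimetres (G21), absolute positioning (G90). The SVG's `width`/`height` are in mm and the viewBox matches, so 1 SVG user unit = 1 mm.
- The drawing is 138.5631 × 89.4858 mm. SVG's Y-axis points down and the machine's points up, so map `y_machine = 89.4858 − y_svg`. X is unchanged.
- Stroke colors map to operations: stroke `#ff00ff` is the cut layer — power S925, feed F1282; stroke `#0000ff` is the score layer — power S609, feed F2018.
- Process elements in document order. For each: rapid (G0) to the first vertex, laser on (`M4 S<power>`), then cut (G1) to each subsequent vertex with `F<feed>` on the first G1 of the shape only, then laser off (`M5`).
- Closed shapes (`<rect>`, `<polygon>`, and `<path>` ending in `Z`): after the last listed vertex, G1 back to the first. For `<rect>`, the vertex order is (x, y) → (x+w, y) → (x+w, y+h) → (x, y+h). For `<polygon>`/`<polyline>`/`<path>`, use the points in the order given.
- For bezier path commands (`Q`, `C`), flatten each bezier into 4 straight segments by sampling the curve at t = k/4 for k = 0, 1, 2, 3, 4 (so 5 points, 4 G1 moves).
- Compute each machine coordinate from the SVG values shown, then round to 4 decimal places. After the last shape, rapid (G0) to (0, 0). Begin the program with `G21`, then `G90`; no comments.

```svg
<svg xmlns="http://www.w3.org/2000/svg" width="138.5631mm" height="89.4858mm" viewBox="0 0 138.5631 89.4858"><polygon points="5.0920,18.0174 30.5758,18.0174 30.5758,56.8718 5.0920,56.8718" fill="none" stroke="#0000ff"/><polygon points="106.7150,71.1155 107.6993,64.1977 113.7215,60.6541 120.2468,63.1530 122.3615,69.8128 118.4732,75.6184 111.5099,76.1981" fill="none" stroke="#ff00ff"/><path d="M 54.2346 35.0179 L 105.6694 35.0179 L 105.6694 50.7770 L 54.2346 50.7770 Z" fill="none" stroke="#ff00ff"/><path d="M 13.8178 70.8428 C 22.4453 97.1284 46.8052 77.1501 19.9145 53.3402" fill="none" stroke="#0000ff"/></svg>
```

G21
G90
G0 X5.0920 Y71.4684
M4 S609
G1 X30.5758 Y71.4684 F2018
G1 X30.5758 Y32.6140
G1 X5.0920 Y32.6140
G1 X5.0920 Y71.4684
M5
G0 X106.7150 Y18.3703
M4 S925
G1 X107.6993 Y25.2881 F1282
G1 X113.7215 Y28.8317
G1 X120.2468 Y26.3328
G1 X122.3615 Y19.6730
G1 X118.4732 Y13.8674
G1 X111.5099 Y13.2877
G1 X106.7150 Y18.3703
M5
G0 X54.2346 Y54.4679
M4 S925
G1 X105.6694 Y54.4679 F1282
G1 X105.6694 Y38.7088
G1 X54.2346 Y38.7088
G1 X54.2346 Y54.4679
M5
G0 X13.8178 Y18.6430
M4 S609
G1 X22.1916 Y6.9403 F2018
G1 X30.1855 Y8.6085
G1 X31.5196 Y19.6696
G1 X19.9145 Y36.1456
M5
G0 X0.0000 Y0.0000

1 u = 1 mm; y_m = 89.4858 − y.

[1] `<polygon>` rectangle, #0000ff→score S609 F2018: (5.0920,71.4684) → (30.5758,71.4684) → (30.5758,32.6140) → (5.0920,32.6140) → (5.0920,71.4684) (closed)

[2] `<polygon>` regular polygon, #ff00ff→cut S925 F1282: (106.7150,18.3703) → (107.6993,25.2881) → (113.7215,28.8317) → (120.2468,26.3328) → (122.3615,19.6730) → (118.4732,13.8674) → (111.5099,13.2877) → (106.7150,18.3703) (closed)

[3] `<path>` rectangle, #ff00ff→cut S925 F1282: (54.2346,54.4679) → (105.6694,54.4679) → (105.6694,38.7088) → (54.2346,38.7088) → (54.2346,54.4679) (closed)

[4] `<path>` cubic bezier, #0000ff→score S609 F2018: (13.8178,18.6430) → (22.1916,6.9403) → (30.1855,8.6085) → (31.5196,19.6696) → (19.9145,36.1456)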